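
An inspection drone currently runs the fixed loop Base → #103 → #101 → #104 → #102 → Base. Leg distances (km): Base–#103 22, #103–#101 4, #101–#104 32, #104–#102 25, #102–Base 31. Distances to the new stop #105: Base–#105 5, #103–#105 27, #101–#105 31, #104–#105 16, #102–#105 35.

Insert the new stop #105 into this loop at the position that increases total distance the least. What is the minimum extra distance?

Insertion cost between consecutive stops i–j is d(i,#105) + d(#105,j) − d(i,j):
  between Base and #103: 5 + 27 − 22 = 10
  between #103 and #101: 27 + 31 − 4 = 54
  between #101 and #104: 31 + 16 − 32 = 15
  between #104 and #102: 16 + 35 − 25 = 26
  between #102 and Base: 35 + 5 − 31 = 9
Cheapest insertion is between #102 and Base, adding 9.
New total = 114 + 9 = 123.

+9 km — insert #105 between #102 and Base.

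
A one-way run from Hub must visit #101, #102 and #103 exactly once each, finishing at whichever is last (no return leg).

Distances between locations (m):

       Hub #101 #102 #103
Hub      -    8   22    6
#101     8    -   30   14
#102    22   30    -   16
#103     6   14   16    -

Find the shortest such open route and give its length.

There are 3! = 6 possible orderings.
Hub → #101 → #102 → #103: 8+30+16 = 54
Hub → #101 → #103 → #102: 8+14+16 = 38
Hub → #102 → #101 → #103: 22+30+14 = 66
Hub → #102 → #103 → #101: 22+16+14 = 52
Hub → #103 → #101 → #102: 6+14+30 = 50
Hub → #103 → #102 → #101: 6+16+30 = 52
The minimum is 38.
One shortest path: Hub → #101 → #103 → #102.

Shortest open route: 38 m.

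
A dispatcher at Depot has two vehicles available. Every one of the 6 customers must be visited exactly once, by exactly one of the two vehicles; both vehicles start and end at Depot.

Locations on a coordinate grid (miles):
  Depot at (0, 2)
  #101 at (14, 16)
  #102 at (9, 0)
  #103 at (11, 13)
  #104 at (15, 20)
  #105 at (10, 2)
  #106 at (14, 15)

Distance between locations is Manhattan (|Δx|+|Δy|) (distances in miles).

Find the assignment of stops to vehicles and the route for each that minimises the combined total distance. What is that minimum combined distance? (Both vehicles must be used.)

88 miles — the smallest possible combined total.

There are 2^5 − 1 = 31 ways to divide the 6 stops into two non-empty groups. For each, the best each vehicle can do is its own shortest tour through its group:
  {#101} + {#102, #103, #104, #105, #106}: 56 + 70 = 126
  {#102} + {#101, #103, #104, #105, #106}: 22 + 66 = 88
  {#101, #102} + {#103, #104, #105, #106}: 60 + 66 = 126
  {#103} + {#101, #102, #104, #105, #106}: 44 + 70 = 114
  {#101, #103} + {#102, #104, #105, #106}: 56 + 70 = 126
  {#102, #103} + {#101, #104, #105, #106}: 48 + 66 = 114
  … (31 splits in total)
Best: vehicle 1 Depot → #102 → Depot = 22; vehicle 2 Depot → #101 → #104 → #106 → #103 → #105 → Depot = 66; combined 88.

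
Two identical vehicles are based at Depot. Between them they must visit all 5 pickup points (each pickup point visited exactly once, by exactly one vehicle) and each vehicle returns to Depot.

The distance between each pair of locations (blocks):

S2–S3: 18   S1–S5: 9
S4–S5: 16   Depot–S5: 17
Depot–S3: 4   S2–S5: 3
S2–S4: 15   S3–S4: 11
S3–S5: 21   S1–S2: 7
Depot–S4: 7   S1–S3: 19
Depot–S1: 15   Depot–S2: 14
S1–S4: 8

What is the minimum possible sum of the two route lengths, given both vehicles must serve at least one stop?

49 blocks — the smallest possible combined total.

There are 2^4 − 1 = 15 ways to divide the 5 stops into two non-empty groups. For each, the best each vehicle can do is its own shortest tour through its group:
  {S1} + {S2, S3, S4, S5}: 30 + 48 = 78
  {S2} + {S1, S3, S4, S5}: 28 + 49 = 77
  {S1, S2} + {S3, S4, S5}: 36 + 48 = 84
  {S3} + {S1, S2, S4, S5}: 8 + 41 = 49
  {S1, S3} + {S2, S4, S5}: 38 + 40 = 78
  {S2, S3} + {S1, S4, S5}: 36 + 41 = 77
  … (15 splits in total)
Best: vehicle 1 Depot → S3 → Depot = 8; vehicle 2 Depot → S2 → S5 → S1 → S4 → Depot = 41; combined 49.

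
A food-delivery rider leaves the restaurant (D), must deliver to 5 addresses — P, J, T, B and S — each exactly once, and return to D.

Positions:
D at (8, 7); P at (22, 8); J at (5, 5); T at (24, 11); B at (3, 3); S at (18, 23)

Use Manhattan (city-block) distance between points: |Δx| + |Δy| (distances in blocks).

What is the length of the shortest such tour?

82 blocks — the shortest possible round trip.

D → P → J → T → B → S → D: 15+20+25+29+35+26 = 150
D → P → J → T → S → B → D: 15+20+25+18+35+9 = 122
D → P → J → B → T → S → D: 15+20+4+29+18+26 = 112
D → P → J → B → S → T → D: 15+20+4+35+18+20 = 112
D → P → J → S → T → B → D: 15+20+31+18+29+9 = 122
D → P → J → S → B → T → D: 15+20+31+35+29+20 = 150
D → P → T → J → B → S → D: 15+5+25+4+35+26 = 110
D → P → T → J → S → B → D: 15+5+25+31+35+9 = 120
D → P → T → B → J → S → D: 15+5+29+4+31+26 = 110
D → P → T → B → S → J → D: 15+5+29+35+31+5 = 120
D → P → T → S → J → B → D: 15+5+18+31+4+9 = 82
D → P → T → S → B → J → D: 15+5+18+35+4+5 = 82
D → P → B → J → T → S → D: 15+24+4+25+18+26 = 112
D → P → B → J → S → T → D: 15+24+4+31+18+20 = 112
… (46 more)
The minimum is 82.
One optimal route: D → P → T → S → J → B → D (or its reverse).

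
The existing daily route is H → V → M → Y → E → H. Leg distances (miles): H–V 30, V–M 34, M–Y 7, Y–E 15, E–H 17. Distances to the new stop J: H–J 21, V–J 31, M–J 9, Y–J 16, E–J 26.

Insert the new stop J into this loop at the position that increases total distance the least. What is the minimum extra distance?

Insertion cost between consecutive stops i–j is d(i,J) + d(J,j) − d(i,j):
  between H and V: 21 + 31 − 30 = 22
  between V and M: 31 + 9 − 34 = 6
  between M and Y: 9 + 16 − 7 = 18
  between Y and E: 16 + 26 − 15 = 27
  between E and H: 26 + 21 − 17 = 30
Cheapest insertion is between V and M, adding 6.
New total = 103 + 6 = 109.

Minimum extra distance: 6 miles, inserting J between V and M.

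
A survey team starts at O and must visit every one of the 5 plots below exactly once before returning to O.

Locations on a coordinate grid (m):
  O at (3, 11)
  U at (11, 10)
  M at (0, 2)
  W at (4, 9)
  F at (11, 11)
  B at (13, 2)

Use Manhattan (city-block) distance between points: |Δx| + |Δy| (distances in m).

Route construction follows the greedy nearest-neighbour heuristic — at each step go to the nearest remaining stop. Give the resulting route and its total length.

At O the remaining stops are W 3, F 8, U 9, M 12, B 19; go to W.
At W the remaining stops are U 8, F 9, M 11, B 16; go to U.
At U the remaining stops are F 1, B 10, M 19; go to F.
At F the remaining stops are B 11, M 20; go to B.
At B the remaining stops are M 13; go to M.
Return M→O: 12.
Total = 3 + 8 + 1 + 11 + 13 + 12 = 48.

Total distance 48 m via the nearest-neighbour route O → W → U → F → B → M → O.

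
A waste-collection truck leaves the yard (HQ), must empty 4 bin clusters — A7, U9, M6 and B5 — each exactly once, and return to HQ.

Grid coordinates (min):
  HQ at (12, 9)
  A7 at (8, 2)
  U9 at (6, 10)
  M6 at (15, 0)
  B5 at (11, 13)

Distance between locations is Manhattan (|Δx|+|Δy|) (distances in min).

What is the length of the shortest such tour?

HQ - A7 - U9 - M6 - B5 - HQ: 11+10+19+17+5 = 62
HQ - A7 - U9 - B5 - M6 - HQ: 11+10+8+17+12 = 58
HQ - A7 - M6 - U9 - B5 - HQ: 11+9+19+8+5 = 52
HQ - A7 - M6 - B5 - U9 - HQ: 11+9+17+8+7 = 52
HQ - A7 - B5 - U9 - M6 - HQ: 11+14+8+19+12 = 64
HQ - A7 - B5 - M6 - U9 - HQ: 11+14+17+19+7 = 68
HQ - U9 - A7 - M6 - B5 - HQ: 7+10+9+17+5 = 48
HQ - U9 - A7 - B5 - M6 - HQ: 7+10+14+17+12 = 60
HQ - U9 - M6 - A7 - B5 - HQ: 7+19+9+14+5 = 54
HQ - U9 - B5 - A7 - M6 - HQ: 7+8+14+9+12 = 50
HQ - M6 - A7 - U9 - B5 - HQ: 12+9+10+8+5 = 44
HQ - M6 - U9 - A7 - B5 - HQ: 12+19+10+14+5 = 60
The minimum is 44.
One optimal route: HQ → M6 → A7 → U9 → B5 → HQ (or its reverse).

Minimum total distance: 44 min.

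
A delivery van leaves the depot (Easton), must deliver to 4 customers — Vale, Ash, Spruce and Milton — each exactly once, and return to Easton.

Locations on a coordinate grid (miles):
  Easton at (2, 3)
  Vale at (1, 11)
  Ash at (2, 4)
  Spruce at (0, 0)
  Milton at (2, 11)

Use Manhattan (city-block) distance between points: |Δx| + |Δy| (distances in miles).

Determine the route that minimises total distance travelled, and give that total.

Easton → Vale → Ash → Spruce → Milton → Easton: 9+8+6+13+8 = 44
Easton → Vale → Ash → Milton → Spruce → Easton: 9+8+7+13+5 = 42
Easton → Vale → Spruce → Ash → Milton → Easton: 9+12+6+7+8 = 42
Easton → Vale → Spruce → Milton → Ash → Easton: 9+12+13+7+1 = 42
Easton → Vale → Milton → Ash → Spruce → Easton: 9+1+7+6+5 = 28
Easton → Vale → Milton → Spruce → Ash → Easton: 9+1+13+6+1 = 30
Easton → Ash → Vale → Spruce → Milton → Easton: 1+8+12+13+8 = 42
Easton → Ash → Vale → Milton → Spruce → Easton: 1+8+1+13+5 = 28
Easton → Ash → Spruce → Vale → Milton → Easton: 1+6+12+1+8 = 28
Easton → Ash → Milton → Vale → Spruce → Easton: 1+7+1+12+5 = 26
Easton → Spruce → Vale → Ash → Milton → Easton: 5+12+8+7+8 = 40
Easton → Spruce → Ash → Vale → Milton → Easton: 5+6+8+1+8 = 28
The minimum is 26.
One optimal route: Easton → Ash → Milton → Vale → Spruce → Easton (or its reverse).

26 miles — the shortest possible round trip.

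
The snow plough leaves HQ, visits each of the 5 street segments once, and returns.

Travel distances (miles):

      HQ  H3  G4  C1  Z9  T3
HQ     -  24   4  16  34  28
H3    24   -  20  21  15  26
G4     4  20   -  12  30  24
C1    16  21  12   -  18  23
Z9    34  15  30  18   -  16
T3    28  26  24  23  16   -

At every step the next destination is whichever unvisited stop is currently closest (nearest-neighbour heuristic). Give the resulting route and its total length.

At HQ the remaining stops are G4 4, C1 16, H3 24, T3 28, Z9 34; go to G4.
At G4 the remaining stops are C1 12, H3 20, T3 24, Z9 30; go to C1.
At C1 the remaining stops are Z9 18, H3 21, T3 23; go to Z9.
At Z9 the remaining stops are H3 15, T3 16; go to H3.
At H3 the remaining stops are T3 26; go to T3.
Return T3→HQ: 28.
Total = 4 + 12 + 18 + 15 + 26 + 28 = 103.

Nearest-neighbour total = 103 miles; route HQ → G4 → C1 → Z9 → H3 → T3 → HQ.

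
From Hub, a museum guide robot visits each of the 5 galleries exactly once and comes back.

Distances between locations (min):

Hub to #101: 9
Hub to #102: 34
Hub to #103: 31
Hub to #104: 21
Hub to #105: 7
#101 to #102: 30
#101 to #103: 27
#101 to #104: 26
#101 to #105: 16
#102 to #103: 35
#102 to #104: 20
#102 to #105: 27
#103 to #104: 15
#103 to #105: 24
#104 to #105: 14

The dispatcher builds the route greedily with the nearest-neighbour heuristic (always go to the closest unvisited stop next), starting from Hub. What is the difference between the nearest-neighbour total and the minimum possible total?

Hub: #105=7, #101=9, #104=21, #103=31, #102=34 ⇒ #105
#105: #104=14, #101=16, #103=24, #102=27 ⇒ #104
#104: #103=15, #102=20, #101=26 ⇒ #103
#103: #101=27, #102=35 ⇒ #101
#101: #102=30 ⇒ #102
NN route Hub → #105 → #104 → #103 → #101 → #102 → Hub costs 127.
Optimal: Hub → #101 → #102 → #104 → #103 → #105 → Hub costs 105 (by enumerating all 60 distinct tours).
Excess = 127 − 105 = 22.

The nearest-neighbour route is 22 min longer than optimal.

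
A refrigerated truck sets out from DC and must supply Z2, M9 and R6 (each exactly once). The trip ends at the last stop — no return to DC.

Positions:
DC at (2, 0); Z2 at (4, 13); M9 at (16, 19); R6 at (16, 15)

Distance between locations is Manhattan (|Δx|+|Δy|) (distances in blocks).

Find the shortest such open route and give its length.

There are 3! = 6 possible orderings.
DC → Z2 → M9 → R6: 15+18+4 = 37
DC → Z2 → R6 → M9: 15+14+4 = 33
DC → M9 → Z2 → R6: 33+18+14 = 65
DC → M9 → R6 → Z2: 33+4+14 = 51
DC → R6 → Z2 → M9: 29+14+18 = 61
DC → R6 → M9 → Z2: 29+4+18 = 51
The minimum is 33.
One shortest path: DC → Z2 → R6 → M9.

Shortest open route: 33 blocks.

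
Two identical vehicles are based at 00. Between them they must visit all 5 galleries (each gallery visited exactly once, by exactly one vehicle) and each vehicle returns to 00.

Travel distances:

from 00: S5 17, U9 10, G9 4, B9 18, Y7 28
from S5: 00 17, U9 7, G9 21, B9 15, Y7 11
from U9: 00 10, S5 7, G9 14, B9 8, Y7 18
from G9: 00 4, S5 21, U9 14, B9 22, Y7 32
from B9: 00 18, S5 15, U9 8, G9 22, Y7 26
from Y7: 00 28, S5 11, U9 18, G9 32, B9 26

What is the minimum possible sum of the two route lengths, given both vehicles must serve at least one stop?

80 — the smallest possible combined total.

Check every non-empty split of the stops between the two vehicles; for each half take its own optimal tour:
  {S5} + {U9, G9, B9, Y7}: 34 + 80 = 114
  {U9} + {S5, G9, B9, Y7}: 20 + 80 = 100
  {S5, U9} + {G9, B9, Y7}: 34 + 80 = 114
  {G9} + {S5, U9, B9, Y7}: 8 + 72 = 80
  {S5, G9} + {U9, B9, Y7}: 42 + 72 = 114
  {U9, G9} + {S5, B9, Y7}: 28 + 72 = 100
  … (15 splits in total)
Best: vehicle 1 00 → G9 → 00 = 8; vehicle 2 00 → S5 → Y7 → U9 → B9 → 00 = 72; combined 80.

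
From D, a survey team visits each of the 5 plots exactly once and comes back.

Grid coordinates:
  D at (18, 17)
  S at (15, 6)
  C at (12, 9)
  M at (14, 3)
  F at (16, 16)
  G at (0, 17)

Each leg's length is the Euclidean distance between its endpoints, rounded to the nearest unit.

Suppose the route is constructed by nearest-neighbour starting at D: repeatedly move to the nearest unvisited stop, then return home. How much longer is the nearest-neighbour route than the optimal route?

The nearest-neighbour route is 3 longer than optimal.

D: F=2, C=10, S=11, M=15, G=18 ⇒ F
F: C=8, S=10, M=13, G=16 ⇒ C
C: S=4, M=6, G=14 ⇒ S
S: M=3, G=19 ⇒ M
M: G=20 ⇒ G
NN route D → F → C → S → M → G → D costs 55.
Optimal: D → S → M → C → G → F → D costs 52 (by enumerating all 60 distinct tours).
Excess = 55 − 52 = 3.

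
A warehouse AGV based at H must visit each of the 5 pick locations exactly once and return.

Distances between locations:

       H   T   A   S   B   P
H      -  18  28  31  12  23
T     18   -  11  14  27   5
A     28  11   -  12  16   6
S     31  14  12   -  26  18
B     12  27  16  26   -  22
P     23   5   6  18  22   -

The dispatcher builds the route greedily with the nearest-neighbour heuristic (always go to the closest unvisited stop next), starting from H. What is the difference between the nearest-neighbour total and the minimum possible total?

5 longer than the optimal tour.

From H: B=12, T=18, P=23, A=28, S=31 → choose B (12).
From B: A=16, P=22, S=26, T=27 → choose A (16).
From A: P=6, T=11, S=12 → choose P (6).
From P: T=5, S=18 → choose T (5).
From T: S=14 → choose S (14).
NN route H → B → A → P → T → S → H costs 84.
Optimal: H → T → P → A → S → B → H costs 79 (by enumerating all 60 distinct tours).
Excess = 84 − 79 = 5.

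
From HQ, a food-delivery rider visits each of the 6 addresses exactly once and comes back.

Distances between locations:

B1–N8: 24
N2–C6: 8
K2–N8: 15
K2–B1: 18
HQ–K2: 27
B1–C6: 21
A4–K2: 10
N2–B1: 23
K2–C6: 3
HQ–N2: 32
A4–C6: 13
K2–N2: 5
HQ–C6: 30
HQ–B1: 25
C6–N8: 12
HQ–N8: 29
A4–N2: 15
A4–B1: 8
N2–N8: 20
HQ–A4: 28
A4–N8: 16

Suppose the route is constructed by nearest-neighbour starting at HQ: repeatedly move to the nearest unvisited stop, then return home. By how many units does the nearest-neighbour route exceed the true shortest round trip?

The nearest-neighbour route is 6 longer than optimal.

From HQ: B1=25, K2=27, A4=28, N8=29, C6=30, N2=32 → choose B1 (25).
From B1: A4=8, K2=18, C6=21, N2=23, N8=24 → choose A4 (8).
From A4: K2=10, C6=13, N2=15, N8=16 → choose K2 (10).
From K2: C6=3, N2=5, N8=15 → choose C6 (3).
From C6: N2=8, N8=12 → choose N2 (8).
From N2: N8=20 → choose N8 (20).
NN route HQ → B1 → A4 → K2 → C6 → N2 → N8 → HQ costs 103.
Optimal: HQ → B1 → A4 → K2 → N2 → C6 → N8 → HQ costs 97 (by enumerating all 360 distinct tours).
Excess = 103 − 97 = 6.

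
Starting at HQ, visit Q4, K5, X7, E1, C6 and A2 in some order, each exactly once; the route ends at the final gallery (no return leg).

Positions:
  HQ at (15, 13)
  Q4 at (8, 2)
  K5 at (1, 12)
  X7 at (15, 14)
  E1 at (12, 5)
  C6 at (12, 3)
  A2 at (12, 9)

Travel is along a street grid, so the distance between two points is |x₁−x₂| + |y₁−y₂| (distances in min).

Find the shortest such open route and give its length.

Shortest open route: 37 min.

There are 6! = 720 possible orderings.
HQ → Q4 → K5 → X7 → E1 → C6 → A2: 18+17+16+12+2+6 = 71
HQ → Q4 → K5 → X7 → E1 → A2 → C6: 18+17+16+12+4+6 = 73
HQ → Q4 → K5 → X7 → C6 → E1 → A2: 18+17+16+14+2+4 = 71
HQ → Q4 → K5 → X7 → C6 → A2 → E1: 18+17+16+14+6+4 = 75
HQ → Q4 → K5 → X7 → A2 → E1 → C6: 18+17+16+8+4+2 = 65
HQ → Q4 → K5 → X7 → A2 → C6 → E1: 18+17+16+8+6+2 = 67
HQ → Q4 → K5 → E1 → X7 → C6 → A2: 18+17+18+12+14+6 = 85
HQ → Q4 → K5 → E1 → X7 → A2 → C6: 18+17+18+12+8+6 = 79
… (712 more)
HQ → X7 → A2 → E1 → C6 → Q4 → K5: 1+8+4+2+5+17 = 37  ← best
The minimum is 37.
One shortest path: HQ → X7 → A2 → E1 → C6 → Q4 → K5.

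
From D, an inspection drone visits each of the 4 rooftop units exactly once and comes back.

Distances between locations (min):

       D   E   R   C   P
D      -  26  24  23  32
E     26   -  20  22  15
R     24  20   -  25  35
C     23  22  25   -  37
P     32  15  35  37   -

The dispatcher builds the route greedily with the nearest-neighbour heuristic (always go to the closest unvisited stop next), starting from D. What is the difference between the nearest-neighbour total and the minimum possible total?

D: C=23, R=24, E=26, P=32 ⇒ C
C: E=22, R=25, P=37 ⇒ E
E: P=15, R=20 ⇒ P
P: R=35 ⇒ R
NN route D → C → E → P → R → D costs 119.
Optimal: D → C → R → E → P → D costs 115 (by enumerating all 12 distinct tours).
Excess = 119 − 115 = 4.

4 min longer than the optimal tour.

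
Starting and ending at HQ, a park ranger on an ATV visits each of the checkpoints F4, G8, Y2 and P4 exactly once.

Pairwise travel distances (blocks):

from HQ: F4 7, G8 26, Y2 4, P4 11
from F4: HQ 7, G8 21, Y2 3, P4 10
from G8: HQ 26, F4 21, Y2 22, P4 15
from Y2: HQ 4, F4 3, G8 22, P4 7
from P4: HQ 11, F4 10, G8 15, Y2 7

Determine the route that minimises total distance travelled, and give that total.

54 blocks — the shortest possible round trip.

With 4 stops there are 4!/2 = 12 distinct round trips (a route and its reverse cost the same).
HQ→F4→G8→Y2→P4→HQ: 7+21+22+7+11 = 68
HQ→F4→G8→P4→Y2→HQ: 7+21+15+7+4 = 54
HQ→F4→Y2→G8→P4→HQ: 7+3+22+15+11 = 58
HQ→F4→Y2→P4→G8→HQ: 7+3+7+15+26 = 58
HQ→F4→P4→G8→Y2→HQ: 7+10+15+22+4 = 58
HQ→F4→P4→Y2→G8→HQ: 7+10+7+22+26 = 72
HQ→G8→F4→Y2→P4→HQ: 26+21+3+7+11 = 68
HQ→G8→F4→P4→Y2→HQ: 26+21+10+7+4 = 68
HQ→G8→Y2→F4→P4→HQ: 26+22+3+10+11 = 72
HQ→G8→P4→F4→Y2→HQ: 26+15+10+3+4 = 58
HQ→Y2→F4→G8→P4→HQ: 4+3+21+15+11 = 54
HQ→Y2→G8→F4→P4→HQ: 4+22+21+10+11 = 68
The minimum is 54.
One optimal route: HQ → F4 → G8 → P4 → Y2 → HQ (or its reverse).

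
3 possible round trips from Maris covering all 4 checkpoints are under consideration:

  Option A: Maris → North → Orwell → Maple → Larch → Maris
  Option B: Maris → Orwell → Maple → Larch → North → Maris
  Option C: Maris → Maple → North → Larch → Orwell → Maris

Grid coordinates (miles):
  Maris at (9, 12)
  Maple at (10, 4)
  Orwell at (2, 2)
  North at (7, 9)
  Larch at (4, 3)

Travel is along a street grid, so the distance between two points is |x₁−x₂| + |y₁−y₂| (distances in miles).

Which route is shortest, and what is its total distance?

Option A: 5 + 12 + 10 + 7 + 14 = 48
Option B: 17 + 10 + 7 + 9 + 5 = 48
Option C: 9 + 8 + 9 + 3 + 17 = 46

Shortest is Option C, total 46 miles.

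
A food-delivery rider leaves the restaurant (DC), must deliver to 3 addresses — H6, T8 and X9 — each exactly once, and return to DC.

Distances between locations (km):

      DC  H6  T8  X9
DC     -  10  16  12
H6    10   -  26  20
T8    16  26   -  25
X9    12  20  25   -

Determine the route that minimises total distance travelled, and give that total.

There are 3 distinct closed tours to check (reversals are equivalent).
DC - H6 - T8 - X9 - DC: 10+26+25+12 = 73
DC - H6 - X9 - T8 - DC: 10+20+25+16 = 71
DC - T8 - H6 - X9 - DC: 16+26+20+12 = 74
The minimum is 71.
One optimal route: DC → H6 → X9 → T8 → DC (or its reverse).

71 km — the shortest possible round trip.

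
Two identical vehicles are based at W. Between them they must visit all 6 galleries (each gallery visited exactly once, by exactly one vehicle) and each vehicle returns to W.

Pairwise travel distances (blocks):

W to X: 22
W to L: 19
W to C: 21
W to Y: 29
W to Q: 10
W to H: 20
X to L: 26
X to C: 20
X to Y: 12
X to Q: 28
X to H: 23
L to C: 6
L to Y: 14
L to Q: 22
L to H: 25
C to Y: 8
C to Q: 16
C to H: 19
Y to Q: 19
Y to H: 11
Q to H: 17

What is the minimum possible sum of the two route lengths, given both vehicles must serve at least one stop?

Minimum combined distance: 108 blocks.

There are 2^5 − 1 = 31 ways to divide the 6 stops into two non-empty groups. For each, the best each vehicle can do is its own shortest tour through its group:
  {X} + {L, C, Y, Q, H}: 44 + 71 = 115
  {L} + {X, C, Y, Q, H}: 38 + 88 = 126
  {X, L} + {C, Y, Q, H}: 67 + 65 = 132
  {C} + {X, L, Y, Q, H}: 42 + 95 = 137
  {X, C} + {L, Y, Q, H}: 63 + 71 = 134
  {L, C} + {X, Y, Q, H}: 46 + 72 = 118
  … (31 splits in total)
  {Q} + {X, L, C, Y, H}: 20 + 88 = 108  ← best
Best: vehicle 1 W → Q → W = 20; vehicle 2 W → L → C → X → Y → H → W = 88; combined 108.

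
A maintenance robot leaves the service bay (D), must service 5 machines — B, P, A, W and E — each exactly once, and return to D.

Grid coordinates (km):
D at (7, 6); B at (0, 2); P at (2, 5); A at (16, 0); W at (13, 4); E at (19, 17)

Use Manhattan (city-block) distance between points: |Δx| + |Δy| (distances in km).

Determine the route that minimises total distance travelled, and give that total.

D → B → P → A → W → E → D: 11+5+19+7+19+23 = 84
D → B → P → A → E → W → D: 11+5+19+20+19+8 = 82
D → B → P → W → A → E → D: 11+5+12+7+20+23 = 78
D → B → P → W → E → A → D: 11+5+12+19+20+15 = 82
D → B → P → E → A → W → D: 11+5+29+20+7+8 = 80
D → B → P → E → W → A → D: 11+5+29+19+7+15 = 86
D → B → A → P → W → E → D: 11+18+19+12+19+23 = 102
D → B → A → P → E → W → D: 11+18+19+29+19+8 = 104
D → B → A → W → P → E → D: 11+18+7+12+29+23 = 100
D → B → A → W → E → P → D: 11+18+7+19+29+6 = 90
D → B → A → E → P → W → D: 11+18+20+29+12+8 = 98
D → B → A → E → W → P → D: 11+18+20+19+12+6 = 86
D → B → W → P → A → E → D: 11+15+12+19+20+23 = 100
D → B → W → P → E → A → D: 11+15+12+29+20+15 = 102
… (46 more)
D → P → B → A → E → W → D: 6+5+18+20+19+8 = 76  ← best
The minimum is 76.
One optimal route: D → P → B → A → E → W → D (or its reverse).

Shortest round trip = 76 km.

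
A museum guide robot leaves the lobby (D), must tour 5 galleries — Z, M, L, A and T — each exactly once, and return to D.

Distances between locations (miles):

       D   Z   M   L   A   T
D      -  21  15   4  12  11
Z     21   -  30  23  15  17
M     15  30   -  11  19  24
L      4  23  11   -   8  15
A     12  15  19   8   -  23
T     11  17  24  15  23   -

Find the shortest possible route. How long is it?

D → Z → M → L → A → T → D: 21+30+11+8+23+11 = 104
D → Z → M → L → T → A → D: 21+30+11+15+23+12 = 112
D → Z → M → A → L → T → D: 21+30+19+8+15+11 = 104
D → Z → M → A → T → L → D: 21+30+19+23+15+4 = 112
D → Z → M → T → L → A → D: 21+30+24+15+8+12 = 110
D → Z → M → T → A → L → D: 21+30+24+23+8+4 = 110
D → Z → L → M → A → T → D: 21+23+11+19+23+11 = 108
D → Z → L → M → T → A → D: 21+23+11+24+23+12 = 114
D → Z → L → A → M → T → D: 21+23+8+19+24+11 = 106
D → Z → L → A → T → M → D: 21+23+8+23+24+15 = 114
D → Z → L → T → M → A → D: 21+23+15+24+19+12 = 114
D → Z → L → T → A → M → D: 21+23+15+23+19+15 = 116
D → Z → A → M → L → T → D: 21+15+19+11+15+11 = 92
D → Z → A → M → T → L → D: 21+15+19+24+15+4 = 98
… (46 more)
D → M → L → A → Z → T → D: 15+11+8+15+17+11 = 77  ← best
The minimum is 77.
One optimal route: D → M → L → A → Z → T → D (or its reverse).

Shortest round trip = 77 miles.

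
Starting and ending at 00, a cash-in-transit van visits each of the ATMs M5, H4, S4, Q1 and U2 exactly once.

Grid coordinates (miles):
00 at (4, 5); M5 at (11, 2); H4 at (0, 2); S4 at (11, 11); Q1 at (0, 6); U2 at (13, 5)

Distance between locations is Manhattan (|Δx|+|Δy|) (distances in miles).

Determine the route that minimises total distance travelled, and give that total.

There are 60 distinct closed tours to check (reversals are equivalent).
00→M5→H4→S4→Q1→U2→00: 10+11+20+16+14+9 = 80
00→M5→H4→S4→U2→Q1→00: 10+11+20+8+14+5 = 68
00→M5→H4→Q1→S4→U2→00: 10+11+4+16+8+9 = 58
00→M5→H4→Q1→U2→S4→00: 10+11+4+14+8+13 = 60
00→M5→H4→U2→S4→Q1→00: 10+11+16+8+16+5 = 66
00→M5→H4→U2→Q1→S4→00: 10+11+16+14+16+13 = 80
00→M5→S4→H4→Q1→U2→00: 10+9+20+4+14+9 = 66
00→M5→S4→H4→U2→Q1→00: 10+9+20+16+14+5 = 74
00→M5→S4→Q1→H4→U2→00: 10+9+16+4+16+9 = 64
00→M5→S4→Q1→U2→H4→00: 10+9+16+14+16+7 = 72
00→M5→S4→U2→H4→Q1→00: 10+9+8+16+4+5 = 52
00→M5→S4→U2→Q1→H4→00: 10+9+8+14+4+7 = 52
00→M5→Q1→H4→S4→U2→00: 10+15+4+20+8+9 = 66
00→M5→Q1→H4→U2→S4→00: 10+15+4+16+8+13 = 66
… (46 more)
00→S4→U2→M5→H4→Q1→00: 13+8+5+11+4+5 = 46  ← best
The minimum is 46.
One optimal route: 00 → S4 → U2 → M5 → H4 → Q1 → 00 (or its reverse).

46 miles — the shortest possible round trip.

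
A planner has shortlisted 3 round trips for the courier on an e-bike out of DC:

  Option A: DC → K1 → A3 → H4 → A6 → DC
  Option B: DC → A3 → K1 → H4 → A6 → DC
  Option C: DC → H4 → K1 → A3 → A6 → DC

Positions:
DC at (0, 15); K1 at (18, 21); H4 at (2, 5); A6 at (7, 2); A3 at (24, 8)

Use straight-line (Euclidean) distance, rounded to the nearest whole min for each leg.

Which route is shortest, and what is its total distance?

Option A: 19 + 14 + 22 + 6 + 15 = 76
Option B: 25 + 14 + 23 + 6 + 15 = 83
Option C: 10 + 23 + 14 + 18 + 15 = 80

Shortest is Option A, total 76 min.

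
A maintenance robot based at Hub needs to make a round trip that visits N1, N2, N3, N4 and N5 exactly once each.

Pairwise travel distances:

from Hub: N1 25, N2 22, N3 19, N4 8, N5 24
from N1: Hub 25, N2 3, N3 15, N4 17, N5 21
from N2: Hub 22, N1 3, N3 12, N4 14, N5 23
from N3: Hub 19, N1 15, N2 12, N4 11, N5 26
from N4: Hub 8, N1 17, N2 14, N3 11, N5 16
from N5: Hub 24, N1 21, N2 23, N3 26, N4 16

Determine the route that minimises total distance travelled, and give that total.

Hub - N1 - N2 - N3 - N4 - N5 - Hub: 25+3+12+11+16+24 = 91
Hub - N1 - N2 - N3 - N5 - N4 - Hub: 25+3+12+26+16+8 = 90
Hub - N1 - N2 - N4 - N3 - N5 - Hub: 25+3+14+11+26+24 = 103
Hub - N1 - N2 - N4 - N5 - N3 - Hub: 25+3+14+16+26+19 = 103
Hub - N1 - N2 - N5 - N3 - N4 - Hub: 25+3+23+26+11+8 = 96
Hub - N1 - N2 - N5 - N4 - N3 - Hub: 25+3+23+16+11+19 = 97
Hub - N1 - N3 - N2 - N4 - N5 - Hub: 25+15+12+14+16+24 = 106
Hub - N1 - N3 - N2 - N5 - N4 - Hub: 25+15+12+23+16+8 = 99
Hub - N1 - N3 - N4 - N2 - N5 - Hub: 25+15+11+14+23+24 = 112
Hub - N1 - N3 - N4 - N5 - N2 - Hub: 25+15+11+16+23+22 = 112
Hub - N1 - N3 - N5 - N2 - N4 - Hub: 25+15+26+23+14+8 = 111
Hub - N1 - N3 - N5 - N4 - N2 - Hub: 25+15+26+16+14+22 = 118
Hub - N1 - N4 - N2 - N3 - N5 - Hub: 25+17+14+12+26+24 = 118
Hub - N1 - N4 - N2 - N5 - N3 - Hub: 25+17+14+23+26+19 = 124
… (46 more)
Hub - N3 - N2 - N1 - N5 - N4 - Hub: 19+12+3+21+16+8 = 79  ← best
The minimum is 79.
One optimal route: Hub → N3 → N2 → N1 → N5 → N4 → Hub (or its reverse).

Shortest round trip = 79.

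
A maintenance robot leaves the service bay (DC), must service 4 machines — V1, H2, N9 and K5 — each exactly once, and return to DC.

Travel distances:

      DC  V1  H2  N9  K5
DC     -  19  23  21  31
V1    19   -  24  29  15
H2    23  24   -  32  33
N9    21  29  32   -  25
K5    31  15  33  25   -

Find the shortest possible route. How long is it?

Minimum total distance: 108.

There are 12 distinct closed tours to check (reversals are equivalent).
DC-V1-H2-N9-K5-DC: 19+24+32+25+31 = 131
DC-V1-H2-K5-N9-DC: 19+24+33+25+21 = 122
DC-V1-N9-H2-K5-DC: 19+29+32+33+31 = 144
DC-V1-N9-K5-H2-DC: 19+29+25+33+23 = 129
DC-V1-K5-H2-N9-DC: 19+15+33+32+21 = 120
DC-V1-K5-N9-H2-DC: 19+15+25+32+23 = 114
DC-H2-V1-N9-K5-DC: 23+24+29+25+31 = 132
DC-H2-V1-K5-N9-DC: 23+24+15+25+21 = 108
DC-H2-N9-V1-K5-DC: 23+32+29+15+31 = 130
DC-H2-K5-V1-N9-DC: 23+33+15+29+21 = 121
DC-N9-V1-H2-K5-DC: 21+29+24+33+31 = 138
DC-N9-H2-V1-K5-DC: 21+32+24+15+31 = 123
The minimum is 108.
One optimal route: DC → H2 → V1 → K5 → N9 → DC (or its reverse).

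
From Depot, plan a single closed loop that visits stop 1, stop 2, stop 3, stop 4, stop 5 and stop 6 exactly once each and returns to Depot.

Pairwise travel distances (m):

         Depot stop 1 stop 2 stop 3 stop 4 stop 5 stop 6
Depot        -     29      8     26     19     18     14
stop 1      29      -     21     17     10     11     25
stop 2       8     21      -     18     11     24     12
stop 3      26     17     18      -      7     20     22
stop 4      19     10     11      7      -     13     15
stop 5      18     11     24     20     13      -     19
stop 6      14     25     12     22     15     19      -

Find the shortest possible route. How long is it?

There are 360 distinct closed tours to check (reversals are equivalent).
Depot-stop 1-stop 2-stop 3-stop 4-stop 5-stop 6-Depot: 29+21+18+7+13+19+14 = 121
Depot-stop 1-stop 2-stop 3-stop 4-stop 6-stop 5-Depot: 29+21+18+7+15+19+18 = 127
Depot-stop 1-stop 2-stop 3-stop 5-stop 4-stop 6-Depot: 29+21+18+20+13+15+14 = 130
Depot-stop 1-stop 2-stop 3-stop 5-stop 6-stop 4-Depot: 29+21+18+20+19+15+19 = 141
Depot-stop 1-stop 2-stop 3-stop 6-stop 4-stop 5-Depot: 29+21+18+22+15+13+18 = 136
Depot-stop 1-stop 2-stop 3-stop 6-stop 5-stop 4-Depot: 29+21+18+22+19+13+19 = 141
Depot-stop 1-stop 2-stop 4-stop 3-stop 5-stop 6-Depot: 29+21+11+7+20+19+14 = 121
Depot-stop 1-stop 2-stop 4-stop 3-stop 6-stop 5-Depot: 29+21+11+7+22+19+18 = 127
… (352 more)
Depot-stop 2-stop 3-stop 4-stop 1-stop 5-stop 6-Depot: 8+18+7+10+11+19+14 = 87  ← best
The minimum is 87.
One optimal route: Depot → stop 2 → stop 3 → stop 4 → stop 1 → stop 5 → stop 6 → Depot (or its reverse).

87 m — the shortest possible round trip.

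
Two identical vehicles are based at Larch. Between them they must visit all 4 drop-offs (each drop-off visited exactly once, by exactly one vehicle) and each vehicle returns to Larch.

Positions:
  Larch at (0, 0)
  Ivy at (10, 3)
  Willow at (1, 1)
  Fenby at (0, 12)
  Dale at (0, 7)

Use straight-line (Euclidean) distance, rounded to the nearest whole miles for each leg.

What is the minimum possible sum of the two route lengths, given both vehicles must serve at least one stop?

Minimum combined distance: 37 miles.

There are 2^3 − 1 = 7 ways to divide the 4 stops into two non-empty groups. For each, the best each vehicle can do is its own shortest tour through its group:
  {Ivy} + {Willow, Fenby, Dale}: 20 + 24 = 44
  {Willow} + {Ivy, Fenby, Dale}: 2 + 35 = 37
  {Ivy, Willow} + {Fenby, Dale}: 20 + 24 = 44
  {Fenby} + {Ivy, Willow, Dale}: 24 + 28 = 52
  {Ivy, Fenby} + {Willow, Dale}: 35 + 14 = 49
  {Willow, Fenby} + {Ivy, Dale}: 24 + 28 = 52
  … (7 splits in total)
Best: vehicle 1 Larch → Willow → Larch = 2; vehicle 2 Larch → Ivy → Fenby → Dale → Larch = 35; combined 37.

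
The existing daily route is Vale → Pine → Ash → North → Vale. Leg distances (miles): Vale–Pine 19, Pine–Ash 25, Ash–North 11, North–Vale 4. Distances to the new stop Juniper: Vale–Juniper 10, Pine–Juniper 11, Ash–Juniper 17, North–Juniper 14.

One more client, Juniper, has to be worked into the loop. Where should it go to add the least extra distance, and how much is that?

Adding 2 miles by placing Juniper on the Vale–Pine leg.

Insertion cost between consecutive stops i–j is d(i,Juniper) + d(Juniper,j) − d(i,j):
  between Vale and Pine: 10 + 11 − 19 = 2
  between Pine and Ash: 11 + 17 − 25 = 3
  between Ash and North: 17 + 14 − 11 = 20
  between North and Vale: 14 + 10 − 4 = 20
Cheapest insertion is between Vale and Pine, adding 2.
New total = 59 + 2 = 61.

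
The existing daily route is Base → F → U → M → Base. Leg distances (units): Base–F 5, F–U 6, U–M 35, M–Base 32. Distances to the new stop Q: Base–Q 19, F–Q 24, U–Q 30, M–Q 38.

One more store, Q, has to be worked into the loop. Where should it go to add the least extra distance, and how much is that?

Insertion cost between consecutive stops i–j is d(i,Q) + d(Q,j) − d(i,j):
  between Base and F: 19 + 24 − 5 = 38
  between F and U: 24 + 30 − 6 = 48
  between U and M: 30 + 38 − 35 = 33
  between M and Base: 38 + 19 − 32 = 25
Cheapest insertion is between M and Base, adding 25.
New total = 78 + 25 = 103.

Adding 25 by placing Q on the M–Base leg.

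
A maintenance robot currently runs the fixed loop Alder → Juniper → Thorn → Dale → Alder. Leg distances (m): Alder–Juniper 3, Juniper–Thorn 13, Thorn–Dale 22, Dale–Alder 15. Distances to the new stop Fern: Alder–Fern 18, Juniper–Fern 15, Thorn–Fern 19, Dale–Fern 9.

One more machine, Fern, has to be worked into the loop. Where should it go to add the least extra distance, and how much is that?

Insertion cost between consecutive stops i–j is d(i,Fern) + d(Fern,j) − d(i,j):
  between Alder and Juniper: 18 + 15 − 3 = 30
  between Juniper and Thorn: 15 + 19 − 13 = 21
  between Thorn and Dale: 19 + 9 − 22 = 6
  between Dale and Alder: 9 + 18 − 15 = 12
Cheapest insertion is between Thorn and Dale, adding 6.
New total = 53 + 6 = 59.

Minimum extra distance: 6 m, inserting Fern between Thorn and Dale.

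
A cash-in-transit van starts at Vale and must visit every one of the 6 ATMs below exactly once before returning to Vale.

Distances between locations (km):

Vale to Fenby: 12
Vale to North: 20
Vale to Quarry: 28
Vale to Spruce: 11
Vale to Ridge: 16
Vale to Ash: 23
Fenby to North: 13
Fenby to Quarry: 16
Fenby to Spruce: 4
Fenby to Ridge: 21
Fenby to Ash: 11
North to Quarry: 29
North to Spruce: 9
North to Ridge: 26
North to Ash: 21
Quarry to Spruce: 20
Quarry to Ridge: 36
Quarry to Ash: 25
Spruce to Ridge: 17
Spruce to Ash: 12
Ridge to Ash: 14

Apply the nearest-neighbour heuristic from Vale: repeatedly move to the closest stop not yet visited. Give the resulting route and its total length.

123 km along Vale → Spruce → Fenby → Ash → Ridge → North → Quarry → Vale.

From Vale: distances to unvisited — Spruce=11, Fenby=12, Ridge=16, North=20, Ash=23, Quarry=28. Nearest is Spruce (11).
From Spruce: distances to unvisited — Fenby=4, North=9, Ash=12, Ridge=17, Quarry=20. Nearest is Fenby (4).
From Fenby: distances to unvisited — Ash=11, North=13, Quarry=16, Ridge=21. Nearest is Ash (11).
From Ash: distances to unvisited — Ridge=14, North=21, Quarry=25. Nearest is Ridge (14).
From Ridge: distances to unvisited — North=26, Quarry=36. Nearest is North (26).
From North: distances to unvisited — Quarry=29. Nearest is Quarry (29).
Return Quarry→Vale: 28.
Total = 11 + 4 + 11 + 14 + 26 + 29 + 28 = 123.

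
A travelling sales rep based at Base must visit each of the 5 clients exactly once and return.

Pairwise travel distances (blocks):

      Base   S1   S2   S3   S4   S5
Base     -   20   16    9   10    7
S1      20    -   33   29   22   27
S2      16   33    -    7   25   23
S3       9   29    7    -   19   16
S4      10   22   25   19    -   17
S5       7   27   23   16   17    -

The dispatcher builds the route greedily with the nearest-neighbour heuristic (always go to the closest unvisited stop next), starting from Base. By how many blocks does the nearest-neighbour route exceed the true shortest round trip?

Excess over optimum: 2 blocks.

From Base: S5=7, S3=9, S4=10, S2=16, S1=20 → choose S5 (7).
From S5: S3=16, S4=17, S2=23, S1=27 → choose S3 (16).
From S3: S2=7, S4=19, S1=29 → choose S2 (7).
From S2: S4=25, S1=33 → choose S4 (25).
From S4: S1=22 → choose S1 (22).
NN route Base → S5 → S3 → S2 → S4 → S1 → Base costs 97.
Optimal: Base → S3 → S2 → S1 → S4 → S5 → Base costs 95 (by enumerating all 60 distinct tours).
Excess = 97 − 95 = 2.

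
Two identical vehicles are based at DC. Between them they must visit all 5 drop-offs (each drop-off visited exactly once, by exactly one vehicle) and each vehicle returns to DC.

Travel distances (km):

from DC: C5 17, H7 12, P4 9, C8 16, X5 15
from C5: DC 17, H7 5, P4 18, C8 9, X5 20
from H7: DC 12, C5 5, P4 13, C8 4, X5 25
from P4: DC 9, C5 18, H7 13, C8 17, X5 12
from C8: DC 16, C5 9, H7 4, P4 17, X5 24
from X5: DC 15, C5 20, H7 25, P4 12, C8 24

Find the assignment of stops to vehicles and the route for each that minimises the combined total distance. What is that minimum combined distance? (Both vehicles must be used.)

There are 2^4 − 1 = 15 ways to divide the 5 stops into two non-empty groups. For each, the best each vehicle can do is its own shortest tour through its group:
  {C5} + {H7, P4, C8, X5}: 34 + 60 = 94
  {H7} + {C5, P4, C8, X5}: 24 + 66 = 90
  {C5, H7} + {P4, C8, X5}: 34 + 60 = 94
  {P4} + {C5, H7, C8, X5}: 18 + 60 = 78
  {C5, P4} + {H7, C8, X5}: 44 + 55 = 99
  {H7, P4} + {C5, C8, X5}: 34 + 60 = 94
  … (15 splits in total)
Best: vehicle 1 DC → P4 → DC = 18; vehicle 2 DC → H7 → C8 → C5 → X5 → DC = 60; combined 78.

Minimum combined distance: 78 km.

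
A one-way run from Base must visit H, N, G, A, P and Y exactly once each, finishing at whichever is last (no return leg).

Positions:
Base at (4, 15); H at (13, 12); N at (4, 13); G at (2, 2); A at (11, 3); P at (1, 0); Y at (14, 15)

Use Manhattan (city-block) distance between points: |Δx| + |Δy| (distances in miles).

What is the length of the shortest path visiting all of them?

Shortest open route: 42 miles.

There are 6! = 720 possible orderings.
Base - H - N - G - A - P - Y: 12+10+13+10+13+28 = 86
Base - H - N - G - A - Y - P: 12+10+13+10+15+28 = 88
Base - H - N - G - P - A - Y: 12+10+13+3+13+15 = 66
Base - H - N - G - P - Y - A: 12+10+13+3+28+15 = 81
Base - H - N - G - Y - A - P: 12+10+13+25+15+13 = 88
Base - H - N - G - Y - P - A: 12+10+13+25+28+13 = 101
Base - H - N - A - G - P - Y: 12+10+17+10+3+28 = 80
Base - H - N - A - G - Y - P: 12+10+17+10+25+28 = 102
… (712 more)
Base - N - Y - H - A - G - P: 2+12+4+11+10+3 = 42  ← best
The minimum is 42.
One shortest path: Base → N → Y → H → A → G → P.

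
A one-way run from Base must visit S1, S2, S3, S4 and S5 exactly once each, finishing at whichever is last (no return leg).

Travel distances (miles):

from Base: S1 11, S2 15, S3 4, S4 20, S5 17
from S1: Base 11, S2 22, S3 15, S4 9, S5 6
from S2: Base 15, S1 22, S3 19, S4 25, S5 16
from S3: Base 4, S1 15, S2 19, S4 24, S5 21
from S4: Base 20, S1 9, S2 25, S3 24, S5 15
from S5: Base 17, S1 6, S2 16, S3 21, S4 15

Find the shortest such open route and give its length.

54 miles — the minimum one-way total.

There are 5! = 120 possible orderings.
Base - S1 - S2 - S3 - S4 - S5: 11+22+19+24+15 = 91
Base - S1 - S2 - S3 - S5 - S4: 11+22+19+21+15 = 88
Base - S1 - S2 - S4 - S3 - S5: 11+22+25+24+21 = 103
Base - S1 - S2 - S4 - S5 - S3: 11+22+25+15+21 = 94
Base - S1 - S2 - S5 - S3 - S4: 11+22+16+21+24 = 94
Base - S1 - S2 - S5 - S4 - S3: 11+22+16+15+24 = 88
Base - S1 - S3 - S2 - S4 - S5: 11+15+19+25+15 = 85
Base - S1 - S3 - S2 - S5 - S4: 11+15+19+16+15 = 76
Base - S1 - S3 - S4 - S2 - S5: 11+15+24+25+16 = 91
Base - S1 - S3 - S4 - S5 - S2: 11+15+24+15+16 = 81
Base - S1 - S3 - S5 - S2 - S4: 11+15+21+16+25 = 88
Base - S1 - S3 - S5 - S4 - S2: 11+15+21+15+25 = 87
Base - S1 - S4 - S2 - S3 - S5: 11+9+25+19+21 = 85
Base - S1 - S4 - S2 - S5 - S3: 11+9+25+16+21 = 82
… (106 more)
Base - S3 - S2 - S5 - S1 - S4: 4+19+16+6+9 = 54  ← best
The minimum is 54.
One shortest path: Base → S3 → S2 → S5 → S1 → S4.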